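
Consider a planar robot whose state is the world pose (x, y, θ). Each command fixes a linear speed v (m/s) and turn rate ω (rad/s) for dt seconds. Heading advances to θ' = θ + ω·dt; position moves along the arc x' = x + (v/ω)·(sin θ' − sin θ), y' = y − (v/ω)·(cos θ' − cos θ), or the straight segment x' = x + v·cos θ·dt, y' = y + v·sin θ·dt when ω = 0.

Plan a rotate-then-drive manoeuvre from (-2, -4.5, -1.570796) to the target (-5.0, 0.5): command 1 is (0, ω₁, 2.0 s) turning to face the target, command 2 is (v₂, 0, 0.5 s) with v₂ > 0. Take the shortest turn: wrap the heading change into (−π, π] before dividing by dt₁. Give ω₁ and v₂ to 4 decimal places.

ω₁ = -1.3006, v₂ = 11.6619

heading to target = atan2(0.5−-4.5, -5−-2) = 2.1112
Δθ = wrap(2.1112 − -1.5708) = -2.6012; ω₁ = Δθ/dt₁ = -1.3006
distance = √((-5−-2)² + (0.5−-4.5)²) = 5.8310; v₂ = distance/dt₂ = 11.6619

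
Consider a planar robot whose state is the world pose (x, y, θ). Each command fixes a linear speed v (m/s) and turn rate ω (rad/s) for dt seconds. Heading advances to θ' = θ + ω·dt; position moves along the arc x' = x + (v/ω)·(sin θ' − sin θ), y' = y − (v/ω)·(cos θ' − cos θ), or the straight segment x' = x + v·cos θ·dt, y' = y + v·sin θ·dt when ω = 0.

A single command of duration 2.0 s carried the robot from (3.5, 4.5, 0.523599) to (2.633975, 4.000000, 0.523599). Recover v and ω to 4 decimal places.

v = -0.5000, ω = 0.0000

Δθ = 0.523599 − 0.523599 = 0.000000
ω = Δθ/dt = 0.000000/2.0 = 0.0000
ω = 0 → v = (Δx·cos θ + Δy·sin θ)/dt = -0.5000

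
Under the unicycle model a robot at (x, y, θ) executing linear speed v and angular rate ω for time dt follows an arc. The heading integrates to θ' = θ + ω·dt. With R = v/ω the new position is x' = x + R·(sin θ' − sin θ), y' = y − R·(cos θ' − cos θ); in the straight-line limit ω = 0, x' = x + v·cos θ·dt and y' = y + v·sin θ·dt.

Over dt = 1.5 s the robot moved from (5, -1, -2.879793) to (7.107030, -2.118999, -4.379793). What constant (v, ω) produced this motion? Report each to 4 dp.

v = -1.7500, ω = -1.0000

Δθ = -4.379793 − -2.879793 = -1.500000
ω = Δθ/dt = -1.500000/1.5 = -1.0000
R = Δx/(sin θ' − sin θ) = 1.7500
v = R·ω = 1.7500·-1.0000 = -1.7500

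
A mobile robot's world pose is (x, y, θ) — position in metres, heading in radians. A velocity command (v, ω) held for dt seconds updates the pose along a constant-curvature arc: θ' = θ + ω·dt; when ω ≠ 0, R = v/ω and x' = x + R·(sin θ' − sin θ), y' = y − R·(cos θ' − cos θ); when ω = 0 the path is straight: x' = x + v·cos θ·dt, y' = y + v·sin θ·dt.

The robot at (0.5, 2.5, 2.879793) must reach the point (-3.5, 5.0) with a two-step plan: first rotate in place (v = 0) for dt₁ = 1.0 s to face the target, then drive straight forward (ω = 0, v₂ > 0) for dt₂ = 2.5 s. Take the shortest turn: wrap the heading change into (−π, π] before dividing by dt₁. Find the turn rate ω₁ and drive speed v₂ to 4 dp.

heading to target = atan2(5−2.5, -3.5−0.5) = 2.5830
Δθ = wrap(2.5830 − 2.8798) = -0.2968; ω₁ = Δθ/dt₁ = -0.2968
distance = √((-3.5−0.5)² + (5−2.5)²) = 4.7170; v₂ = distance/dt₂ = 1.8868

ω₁ = -0.2968, v₂ = 1.8868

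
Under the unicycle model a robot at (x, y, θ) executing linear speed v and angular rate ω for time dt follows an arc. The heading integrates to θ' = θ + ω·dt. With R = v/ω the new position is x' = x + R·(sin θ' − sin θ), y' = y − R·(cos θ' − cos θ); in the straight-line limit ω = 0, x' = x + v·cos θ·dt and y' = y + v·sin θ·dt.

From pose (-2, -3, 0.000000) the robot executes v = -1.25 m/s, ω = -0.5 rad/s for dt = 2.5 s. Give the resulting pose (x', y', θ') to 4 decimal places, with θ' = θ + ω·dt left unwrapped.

θ' = 0.0000 + -0.5·2.5 = -1.2500
R = v/ω = -1.25/-0.5 = 2.5000
x' = -2 + 2.5000·(sin -1.2500 − sin 0.0000) = -4.3725
y' = -3 − 2.5000·(cos -1.2500 − cos 0.0000) = -1.2883

(-4.3725, -1.2883, -1.2500)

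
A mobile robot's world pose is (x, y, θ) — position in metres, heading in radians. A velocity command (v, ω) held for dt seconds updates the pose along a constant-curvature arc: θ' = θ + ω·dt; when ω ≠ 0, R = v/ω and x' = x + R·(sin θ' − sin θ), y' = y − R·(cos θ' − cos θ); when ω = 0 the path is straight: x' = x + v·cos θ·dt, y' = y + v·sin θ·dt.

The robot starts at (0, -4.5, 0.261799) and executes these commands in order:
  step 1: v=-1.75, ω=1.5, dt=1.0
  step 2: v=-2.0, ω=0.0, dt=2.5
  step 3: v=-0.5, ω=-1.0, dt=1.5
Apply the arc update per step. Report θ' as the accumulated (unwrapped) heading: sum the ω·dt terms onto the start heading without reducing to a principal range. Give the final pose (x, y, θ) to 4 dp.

(-0.2558, -11.3354, 0.2618)

step 1: θ'=1.7618 (R=-1.1667) → pose (-0.8435, -5.8484, 1.7618)
step 2: θ'=1.7618 (straight) → pose (0.1057, -10.7575, 1.7618)
step 3: θ'=0.2618 (R=0.5000) → pose (-0.2558, -11.3354, 0.2618)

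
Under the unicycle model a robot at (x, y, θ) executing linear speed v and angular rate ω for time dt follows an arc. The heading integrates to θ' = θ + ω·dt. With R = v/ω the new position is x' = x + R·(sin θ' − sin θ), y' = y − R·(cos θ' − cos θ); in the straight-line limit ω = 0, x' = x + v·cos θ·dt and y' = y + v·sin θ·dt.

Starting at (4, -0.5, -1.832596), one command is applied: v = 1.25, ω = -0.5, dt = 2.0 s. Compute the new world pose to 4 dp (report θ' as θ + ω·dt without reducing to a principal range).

(2.3454, -2.2345, -2.8326)

θ' = -1.8326 + -0.5·2.0 = -2.8326
R = v/ω = 1.25/-0.5 = -2.5000
x' = 4 + -2.5000·(sin -2.8326 − sin -1.8326) = 2.3454
y' = -0.5 − -2.5000·(cos -2.8326 − cos -1.8326) = -2.2345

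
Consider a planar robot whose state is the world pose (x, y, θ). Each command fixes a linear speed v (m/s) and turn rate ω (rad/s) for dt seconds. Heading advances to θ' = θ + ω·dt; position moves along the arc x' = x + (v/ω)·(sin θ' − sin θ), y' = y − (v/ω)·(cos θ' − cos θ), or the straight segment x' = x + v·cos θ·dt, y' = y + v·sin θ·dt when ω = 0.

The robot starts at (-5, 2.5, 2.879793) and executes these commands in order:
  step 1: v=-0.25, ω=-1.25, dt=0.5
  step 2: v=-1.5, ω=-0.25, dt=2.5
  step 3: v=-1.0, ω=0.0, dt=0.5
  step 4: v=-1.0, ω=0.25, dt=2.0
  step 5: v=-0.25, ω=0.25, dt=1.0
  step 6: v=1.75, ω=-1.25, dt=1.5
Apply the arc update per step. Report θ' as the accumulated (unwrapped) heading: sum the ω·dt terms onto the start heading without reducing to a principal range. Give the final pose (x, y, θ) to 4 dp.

(-2.4793, -1.3439, 0.5048)

step 1: θ'=2.2548 (R=0.2000) → pose (-4.8968, 2.4332, 2.2548)
step 2: θ'=1.6298 (R=6.0000) → pose (-3.5575, -1.0044, 1.6298)
step 3: θ'=1.6298 (straight) → pose (-3.5280, -1.5035, 1.6298)
step 4: θ'=2.1298 (R=-4.0000) → pose (-2.9261, -3.3890, 2.1298)
step 5: θ'=2.3798 (R=-1.0000) → pose (-2.7686, -3.5823, 2.3798)
step 6: θ'=0.5048 (R=-1.4000) → pose (-2.4793, -1.3439, 0.5048)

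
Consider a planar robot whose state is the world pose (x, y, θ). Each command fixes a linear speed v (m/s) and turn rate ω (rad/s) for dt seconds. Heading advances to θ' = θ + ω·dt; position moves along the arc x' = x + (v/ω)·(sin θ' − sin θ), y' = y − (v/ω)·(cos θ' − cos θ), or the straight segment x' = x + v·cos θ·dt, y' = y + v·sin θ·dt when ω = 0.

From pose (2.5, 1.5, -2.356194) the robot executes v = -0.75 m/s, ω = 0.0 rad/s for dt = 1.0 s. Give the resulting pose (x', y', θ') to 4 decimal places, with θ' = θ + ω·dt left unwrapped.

(3.0303, 2.0303, -2.3562)

θ' = -2.3562 + 0.0·1.0 = -2.3562
ω = 0 → straight: x' = 2.5 + -0.75·cos(-2.3562)·1.0 = 3.0303
y' = 1.5 + -0.75·sin(-2.3562)·1.0 = 2.0303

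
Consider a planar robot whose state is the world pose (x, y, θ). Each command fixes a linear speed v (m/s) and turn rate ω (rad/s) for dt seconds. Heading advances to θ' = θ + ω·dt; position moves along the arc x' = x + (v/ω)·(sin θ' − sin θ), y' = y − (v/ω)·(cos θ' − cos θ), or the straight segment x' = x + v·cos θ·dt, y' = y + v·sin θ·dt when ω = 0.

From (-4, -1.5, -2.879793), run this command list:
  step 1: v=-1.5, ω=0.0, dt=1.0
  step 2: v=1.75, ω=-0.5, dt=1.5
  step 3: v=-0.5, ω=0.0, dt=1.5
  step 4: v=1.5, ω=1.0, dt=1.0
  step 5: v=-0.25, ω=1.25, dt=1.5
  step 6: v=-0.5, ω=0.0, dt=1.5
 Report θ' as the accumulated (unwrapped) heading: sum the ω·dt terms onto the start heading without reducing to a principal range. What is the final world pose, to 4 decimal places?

(-6.3816, -0.3570, -0.7548)

step 1: θ'=-2.8798 (straight) → pose (-2.5511, -1.1118, -2.8798)
step 2: θ'=-3.6298 (R=-3.5000) → pose (-5.0986, -0.8222, -3.6298)
step 3: θ'=-3.6298 (straight) → pose (-4.4362, -1.1739, -3.6298)
step 4: θ'=-2.6298 (R=1.5000) → pose (-5.8744, -1.1909, -2.6298)
step 5: θ'=-0.7548 (R=-0.2000) → pose (-5.8353, -0.8708, -0.7548)
step 6: θ'=-0.7548 (straight) → pose (-6.3816, -0.3570, -0.7548)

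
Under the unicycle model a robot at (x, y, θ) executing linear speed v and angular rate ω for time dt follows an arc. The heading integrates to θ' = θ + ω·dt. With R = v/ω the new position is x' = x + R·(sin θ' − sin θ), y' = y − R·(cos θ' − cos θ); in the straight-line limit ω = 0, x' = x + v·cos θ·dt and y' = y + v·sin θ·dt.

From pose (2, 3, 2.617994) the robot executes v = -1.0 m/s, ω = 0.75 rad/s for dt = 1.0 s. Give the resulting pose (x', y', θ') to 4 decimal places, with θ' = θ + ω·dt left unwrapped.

(2.9660, 2.8554, 3.3680)

θ' = 2.6180 + 0.75·1.0 = 3.3680
R = v/ω = -1.0/0.75 = -1.3333
x' = 2 + -1.3333·(sin 3.3680 − sin 2.6180) = 2.9660
y' = 3 − -1.3333·(cos 3.3680 − cos 2.6180) = 2.8554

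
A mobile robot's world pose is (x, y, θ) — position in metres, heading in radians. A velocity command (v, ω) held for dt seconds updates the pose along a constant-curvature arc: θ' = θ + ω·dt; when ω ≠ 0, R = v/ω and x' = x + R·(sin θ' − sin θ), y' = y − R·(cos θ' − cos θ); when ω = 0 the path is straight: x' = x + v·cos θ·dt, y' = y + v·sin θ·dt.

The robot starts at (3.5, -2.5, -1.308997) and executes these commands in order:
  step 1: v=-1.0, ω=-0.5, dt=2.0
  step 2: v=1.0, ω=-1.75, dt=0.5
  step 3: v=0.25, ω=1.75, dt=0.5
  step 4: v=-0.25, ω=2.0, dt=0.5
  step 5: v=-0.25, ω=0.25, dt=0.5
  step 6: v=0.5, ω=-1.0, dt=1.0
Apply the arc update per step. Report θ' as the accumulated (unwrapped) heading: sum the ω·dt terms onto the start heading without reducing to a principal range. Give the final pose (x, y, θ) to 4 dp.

step 1: θ'=-2.3090 (R=2.0000) → pose (3.9525, -0.6364, -2.3090)
step 2: θ'=-3.1840 (R=-0.5714) → pose (3.5056, -0.8228, -3.1840)
step 3: θ'=-2.3090 (R=0.1429) → pose (3.3939, -0.8694, -2.3090)
step 4: θ'=-1.3090 (R=-0.1250) → pose (3.4221, -0.7529, -1.3090)
step 5: θ'=-1.1840 (R=-1.0000) → pose (3.3823, -0.6345, -1.1840)
step 6: θ'=-2.1840 (R=-0.5000) → pose (3.3282, -1.1109, -2.1840)

(3.3282, -1.1109, -2.1840)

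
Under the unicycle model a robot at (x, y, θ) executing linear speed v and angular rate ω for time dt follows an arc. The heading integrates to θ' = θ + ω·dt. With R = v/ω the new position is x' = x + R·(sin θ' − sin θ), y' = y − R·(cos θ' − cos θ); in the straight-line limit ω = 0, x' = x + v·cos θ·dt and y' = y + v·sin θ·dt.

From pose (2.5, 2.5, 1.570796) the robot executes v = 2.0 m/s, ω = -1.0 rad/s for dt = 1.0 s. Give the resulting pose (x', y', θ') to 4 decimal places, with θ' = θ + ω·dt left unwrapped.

θ' = 1.5708 + -1.0·1.0 = 0.5708
R = v/ω = 2.0/-1.0 = -2.0000
x' = 2.5 + -2.0000·(sin 0.5708 − sin 1.5708) = 3.4194
y' = 2.5 − -2.0000·(cos 0.5708 − cos 1.5708) = 4.1829

(3.4194, 4.1829, 0.5708)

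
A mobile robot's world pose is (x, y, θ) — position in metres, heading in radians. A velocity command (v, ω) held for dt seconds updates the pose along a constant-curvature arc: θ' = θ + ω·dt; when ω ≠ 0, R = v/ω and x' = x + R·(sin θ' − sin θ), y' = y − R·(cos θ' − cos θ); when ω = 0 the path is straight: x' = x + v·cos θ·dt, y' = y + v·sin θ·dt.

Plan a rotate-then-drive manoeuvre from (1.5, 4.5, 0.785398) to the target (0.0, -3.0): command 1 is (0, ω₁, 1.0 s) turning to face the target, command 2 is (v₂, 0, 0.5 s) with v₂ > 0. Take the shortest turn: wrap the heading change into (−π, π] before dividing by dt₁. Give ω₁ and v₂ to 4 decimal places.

heading to target = atan2(-3−4.5, 0−1.5) = -1.7682
Δθ = wrap(-1.7682 − 0.7854) = -2.5536; ω₁ = Δθ/dt₁ = -2.5536
distance = √((0−1.5)² + (-3−4.5)²) = 7.6485; v₂ = distance/dt₂ = 15.2971

ω₁ = -2.5536, v₂ = 15.2971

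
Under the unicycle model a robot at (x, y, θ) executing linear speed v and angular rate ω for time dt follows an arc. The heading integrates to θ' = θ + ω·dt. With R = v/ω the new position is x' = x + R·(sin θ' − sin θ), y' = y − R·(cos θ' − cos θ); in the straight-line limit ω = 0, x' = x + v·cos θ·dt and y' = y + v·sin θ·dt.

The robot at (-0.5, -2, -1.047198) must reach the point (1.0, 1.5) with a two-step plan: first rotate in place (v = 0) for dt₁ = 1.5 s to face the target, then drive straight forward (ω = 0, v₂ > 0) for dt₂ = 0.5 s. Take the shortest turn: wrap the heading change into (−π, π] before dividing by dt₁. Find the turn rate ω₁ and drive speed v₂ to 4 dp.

heading to target = atan2(1.5−-2, 1−-0.5) = 1.1659
Δθ = wrap(1.1659 − -1.0472) = 2.2131; ω₁ = Δθ/dt₁ = 1.4754
distance = √((1−-0.5)² + (1.5−-2)²) = 3.8079; v₂ = distance/dt₂ = 7.6158

ω₁ = 1.4754, v₂ = 7.6158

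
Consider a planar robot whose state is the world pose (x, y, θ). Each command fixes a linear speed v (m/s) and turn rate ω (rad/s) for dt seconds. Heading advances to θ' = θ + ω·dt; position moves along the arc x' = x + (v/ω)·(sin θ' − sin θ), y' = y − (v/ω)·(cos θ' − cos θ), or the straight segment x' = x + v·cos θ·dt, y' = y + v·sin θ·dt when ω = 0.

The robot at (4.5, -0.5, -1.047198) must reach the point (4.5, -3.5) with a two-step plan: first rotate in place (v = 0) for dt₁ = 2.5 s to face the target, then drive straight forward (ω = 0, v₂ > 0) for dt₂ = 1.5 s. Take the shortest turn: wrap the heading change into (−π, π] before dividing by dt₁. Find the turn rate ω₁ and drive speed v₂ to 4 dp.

ω₁ = -0.2094, v₂ = 2.0000

heading to target = atan2(-3.5−-0.5, 4.5−4.5) = -1.5708
Δθ = wrap(-1.5708 − -1.0472) = -0.5236; ω₁ = Δθ/dt₁ = -0.2094
distance = √((4.5−4.5)² + (-3.5−-0.5)²) = 3.0000; v₂ = distance/dt₂ = 2.0000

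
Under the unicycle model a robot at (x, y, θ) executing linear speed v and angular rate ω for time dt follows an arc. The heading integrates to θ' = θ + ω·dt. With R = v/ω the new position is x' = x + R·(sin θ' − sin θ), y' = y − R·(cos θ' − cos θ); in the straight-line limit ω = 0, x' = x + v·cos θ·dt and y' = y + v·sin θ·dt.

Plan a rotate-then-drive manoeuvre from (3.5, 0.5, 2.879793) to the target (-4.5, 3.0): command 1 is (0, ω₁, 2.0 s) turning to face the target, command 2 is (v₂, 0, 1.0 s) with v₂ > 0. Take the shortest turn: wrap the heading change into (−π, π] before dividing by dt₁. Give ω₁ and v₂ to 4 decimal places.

heading to target = atan2(3−0.5, -4.5−3.5) = 2.8387
Δθ = wrap(2.8387 − 2.8798) = -0.0411; ω₁ = Δθ/dt₁ = -0.0205
distance = √((-4.5−3.5)² + (3−0.5)²) = 8.3815; v₂ = distance/dt₂ = 8.3815

ω₁ = -0.0205, v₂ = 8.3815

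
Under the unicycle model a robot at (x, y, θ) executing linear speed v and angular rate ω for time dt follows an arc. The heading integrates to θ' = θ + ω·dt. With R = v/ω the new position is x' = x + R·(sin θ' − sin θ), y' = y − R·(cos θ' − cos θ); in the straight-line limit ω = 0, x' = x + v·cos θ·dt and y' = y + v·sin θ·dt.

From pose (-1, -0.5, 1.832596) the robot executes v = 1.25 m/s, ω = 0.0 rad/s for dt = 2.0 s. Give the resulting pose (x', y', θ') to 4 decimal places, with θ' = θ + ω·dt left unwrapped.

(-1.6470, 1.9148, 1.8326)

θ' = 1.8326 + 0.0·2.0 = 1.8326
ω = 0 → straight: x' = -1 + 1.25·cos(1.8326)·2.0 = -1.6470
y' = -0.5 + 1.25·sin(1.8326)·2.0 = 1.9148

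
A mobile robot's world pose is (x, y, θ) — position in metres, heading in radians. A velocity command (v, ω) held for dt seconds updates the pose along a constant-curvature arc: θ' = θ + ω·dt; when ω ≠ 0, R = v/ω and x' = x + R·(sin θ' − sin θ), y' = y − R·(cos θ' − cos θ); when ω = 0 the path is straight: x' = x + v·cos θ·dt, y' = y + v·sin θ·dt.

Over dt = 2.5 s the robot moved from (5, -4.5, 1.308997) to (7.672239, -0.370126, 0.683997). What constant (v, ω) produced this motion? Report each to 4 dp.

v = 2.0000, ω = -0.2500

Δθ = 0.683997 − 1.308997 = -0.625000
ω = Δθ/dt = -0.625000/2.5 = -0.2500
R = −Δy/(cos θ' − cos θ) = -8.0000
v = R·ω = -8.0000·-0.2500 = 2.0000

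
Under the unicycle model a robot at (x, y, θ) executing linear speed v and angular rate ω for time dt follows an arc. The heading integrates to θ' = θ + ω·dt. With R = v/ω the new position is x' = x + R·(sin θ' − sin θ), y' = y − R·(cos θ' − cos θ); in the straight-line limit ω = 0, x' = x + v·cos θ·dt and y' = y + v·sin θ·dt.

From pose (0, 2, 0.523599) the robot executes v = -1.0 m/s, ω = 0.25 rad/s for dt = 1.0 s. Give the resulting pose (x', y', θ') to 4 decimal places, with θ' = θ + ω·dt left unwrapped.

θ' = 0.5236 + 0.25·1.0 = 0.7736
R = v/ω = -1.0/0.25 = -4.0000
x' = 0 + -4.0000·(sin 0.7736 − sin 0.5236) = -0.7949
y' = 2 − -4.0000·(cos 0.7736 − cos 0.5236) = 1.3975

(-0.7949, 1.3975, 0.7736)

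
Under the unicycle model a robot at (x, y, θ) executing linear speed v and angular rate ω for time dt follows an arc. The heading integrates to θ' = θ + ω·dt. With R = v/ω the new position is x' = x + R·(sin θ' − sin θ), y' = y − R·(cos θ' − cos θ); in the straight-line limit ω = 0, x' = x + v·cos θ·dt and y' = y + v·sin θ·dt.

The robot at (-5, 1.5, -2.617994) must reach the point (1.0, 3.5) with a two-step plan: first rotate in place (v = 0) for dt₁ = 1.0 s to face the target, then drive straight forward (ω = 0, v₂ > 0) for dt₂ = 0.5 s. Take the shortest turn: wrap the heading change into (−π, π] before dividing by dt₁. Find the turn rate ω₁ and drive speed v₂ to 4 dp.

ω₁ = 2.9397, v₂ = 12.6491

heading to target = atan2(3.5−1.5, 1−-5) = 0.3218
Δθ = wrap(0.3218 − -2.6180) = 2.9397; ω₁ = Δθ/dt₁ = 2.9397
distance = √((1−-5)² + (3.5−1.5)²) = 6.3246; v₂ = distance/dt₂ = 12.6491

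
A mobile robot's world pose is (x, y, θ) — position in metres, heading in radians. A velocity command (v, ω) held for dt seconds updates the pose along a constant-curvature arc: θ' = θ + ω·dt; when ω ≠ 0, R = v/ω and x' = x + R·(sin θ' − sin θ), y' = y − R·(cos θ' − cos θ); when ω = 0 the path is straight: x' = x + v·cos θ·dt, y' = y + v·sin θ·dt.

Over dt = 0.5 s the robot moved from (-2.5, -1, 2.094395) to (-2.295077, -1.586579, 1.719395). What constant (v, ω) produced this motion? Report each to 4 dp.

v = -1.2500, ω = -0.7500

Δθ = 1.719395 − 2.094395 = -0.375000
ω = Δθ/dt = -0.375000/0.5 = -0.7500
R = −Δy/(cos θ' − cos θ) = 1.6667
v = R·ω = 1.6667·-0.7500 = -1.2500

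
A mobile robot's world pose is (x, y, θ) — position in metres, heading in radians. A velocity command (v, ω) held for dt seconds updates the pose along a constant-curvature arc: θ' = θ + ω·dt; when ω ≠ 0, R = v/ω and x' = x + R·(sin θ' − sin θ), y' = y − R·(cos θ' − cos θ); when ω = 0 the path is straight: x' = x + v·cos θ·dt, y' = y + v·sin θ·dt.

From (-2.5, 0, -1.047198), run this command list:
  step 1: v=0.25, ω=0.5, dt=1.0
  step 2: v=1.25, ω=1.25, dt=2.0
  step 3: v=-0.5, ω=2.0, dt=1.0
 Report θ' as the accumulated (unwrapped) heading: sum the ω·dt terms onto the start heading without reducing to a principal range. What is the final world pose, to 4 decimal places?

step 1: θ'=-0.5472 (R=0.5000) → pose (-2.3271, -0.1770, -0.5472)
step 2: θ'=1.9528 (R=1.0000) → pose (-0.8789, 1.0498, 1.9528)
step 3: θ'=3.9528 (R=-0.2500) → pose (-0.4657, 0.9708, 3.9528)

(-0.4657, 0.9708, 3.9528)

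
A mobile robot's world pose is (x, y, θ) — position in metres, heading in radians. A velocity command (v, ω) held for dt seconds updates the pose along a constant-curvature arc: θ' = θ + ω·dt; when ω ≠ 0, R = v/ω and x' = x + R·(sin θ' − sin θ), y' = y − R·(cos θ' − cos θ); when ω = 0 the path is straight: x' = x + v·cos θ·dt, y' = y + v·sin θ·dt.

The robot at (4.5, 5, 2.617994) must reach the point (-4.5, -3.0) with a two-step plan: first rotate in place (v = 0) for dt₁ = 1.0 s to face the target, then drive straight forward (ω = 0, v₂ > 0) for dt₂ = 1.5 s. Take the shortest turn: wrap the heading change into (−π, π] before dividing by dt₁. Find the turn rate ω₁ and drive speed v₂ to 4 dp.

heading to target = atan2(-3−5, -4.5−4.5) = -2.4150
Δθ = wrap(-2.4150 − 2.6180) = 1.2502; ω₁ = Δθ/dt₁ = 1.2502
distance = √((-4.5−4.5)² + (-3−5)²) = 12.0416; v₂ = distance/dt₂ = 8.0277

ω₁ = 1.2502, v₂ = 8.0277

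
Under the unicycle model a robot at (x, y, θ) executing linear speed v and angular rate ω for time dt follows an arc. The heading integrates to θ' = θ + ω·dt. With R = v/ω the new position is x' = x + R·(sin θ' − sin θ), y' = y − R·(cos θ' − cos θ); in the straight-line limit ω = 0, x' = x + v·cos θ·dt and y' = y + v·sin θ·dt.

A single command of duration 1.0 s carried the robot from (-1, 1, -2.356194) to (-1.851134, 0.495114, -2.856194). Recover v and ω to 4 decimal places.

v = 1.0000, ω = -0.5000

Δθ = -2.856194 − -2.356194 = -0.500000
ω = Δθ/dt = -0.500000/1.0 = -0.5000
R = Δx/(sin θ' − sin θ) = -2.0000
v = R·ω = -2.0000·-0.5000 = 1.0000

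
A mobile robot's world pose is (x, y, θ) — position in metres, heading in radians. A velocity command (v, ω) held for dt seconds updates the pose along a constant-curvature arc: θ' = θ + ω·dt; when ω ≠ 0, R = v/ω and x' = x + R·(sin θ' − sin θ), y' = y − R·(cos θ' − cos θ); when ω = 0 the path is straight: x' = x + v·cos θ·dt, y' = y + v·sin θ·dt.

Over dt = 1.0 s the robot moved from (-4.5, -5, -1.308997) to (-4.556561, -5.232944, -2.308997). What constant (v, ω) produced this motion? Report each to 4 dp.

Δθ = -2.308997 − -1.308997 = -1.000000
ω = Δθ/dt = -1.000000/1.0 = -1.0000
R = −Δy/(cos θ' − cos θ) = -0.2500
v = R·ω = -0.2500·-1.0000 = 0.2500

v = 0.2500, ω = -1.0000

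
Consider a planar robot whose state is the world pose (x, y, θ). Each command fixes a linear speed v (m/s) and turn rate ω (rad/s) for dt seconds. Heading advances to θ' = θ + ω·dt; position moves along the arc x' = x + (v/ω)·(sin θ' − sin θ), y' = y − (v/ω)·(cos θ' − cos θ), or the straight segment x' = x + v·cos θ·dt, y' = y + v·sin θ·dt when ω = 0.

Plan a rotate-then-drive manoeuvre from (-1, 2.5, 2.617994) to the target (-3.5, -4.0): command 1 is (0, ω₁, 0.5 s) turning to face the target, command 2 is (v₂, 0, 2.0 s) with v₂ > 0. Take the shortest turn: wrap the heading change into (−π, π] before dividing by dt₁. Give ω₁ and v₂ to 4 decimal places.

heading to target = atan2(-4−2.5, -3.5−-1) = -1.9380
Δθ = wrap(-1.9380 − 2.6180) = 1.7272; ω₁ = Δθ/dt₁ = 3.4544
distance = √((-3.5−-1)² + (-4−2.5)²) = 6.9642; v₂ = distance/dt₂ = 3.4821

ω₁ = 3.4544, v₂ = 3.4821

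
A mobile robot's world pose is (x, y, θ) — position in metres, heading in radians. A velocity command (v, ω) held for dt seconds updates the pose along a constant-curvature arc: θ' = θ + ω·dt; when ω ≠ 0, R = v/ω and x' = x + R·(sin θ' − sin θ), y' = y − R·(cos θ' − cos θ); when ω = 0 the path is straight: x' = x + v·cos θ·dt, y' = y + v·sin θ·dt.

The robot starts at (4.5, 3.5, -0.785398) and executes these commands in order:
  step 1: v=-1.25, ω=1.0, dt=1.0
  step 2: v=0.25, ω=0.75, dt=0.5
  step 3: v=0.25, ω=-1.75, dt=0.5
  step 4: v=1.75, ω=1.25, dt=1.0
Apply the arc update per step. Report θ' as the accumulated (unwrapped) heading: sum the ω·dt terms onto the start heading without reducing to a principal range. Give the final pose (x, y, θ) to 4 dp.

step 1: θ'=0.2146 (R=-1.2500) → pose (3.3499, 3.8374, 0.2146)
step 2: θ'=0.5896 (R=0.3333) → pose (3.4643, 3.8861, 0.5896)
step 3: θ'=-0.2854 (R=-0.1429) → pose (3.5839, 3.9044, -0.2854)
step 4: θ'=0.9646 (R=1.4000) → pose (5.1286, 4.4501, 0.9646)

(5.1286, 4.4501, 0.9646)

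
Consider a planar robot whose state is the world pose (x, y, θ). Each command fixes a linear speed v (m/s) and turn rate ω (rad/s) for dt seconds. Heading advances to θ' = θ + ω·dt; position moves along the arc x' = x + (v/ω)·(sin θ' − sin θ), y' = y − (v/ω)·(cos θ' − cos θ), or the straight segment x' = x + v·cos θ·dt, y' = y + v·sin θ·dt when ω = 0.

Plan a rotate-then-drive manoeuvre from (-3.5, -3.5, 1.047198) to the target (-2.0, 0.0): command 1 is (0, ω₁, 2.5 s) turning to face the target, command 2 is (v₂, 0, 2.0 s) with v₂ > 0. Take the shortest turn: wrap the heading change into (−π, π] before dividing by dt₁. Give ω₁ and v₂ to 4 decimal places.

ω₁ = 0.0475, v₂ = 1.9039

heading to target = atan2(0−-3.5, -2−-3.5) = 1.1659
Δθ = wrap(1.1659 − 1.0472) = 0.1187; ω₁ = Δθ/dt₁ = 0.0475
distance = √((-2−-3.5)² + (0−-3.5)²) = 3.8079; v₂ = distance/dt₂ = 1.9039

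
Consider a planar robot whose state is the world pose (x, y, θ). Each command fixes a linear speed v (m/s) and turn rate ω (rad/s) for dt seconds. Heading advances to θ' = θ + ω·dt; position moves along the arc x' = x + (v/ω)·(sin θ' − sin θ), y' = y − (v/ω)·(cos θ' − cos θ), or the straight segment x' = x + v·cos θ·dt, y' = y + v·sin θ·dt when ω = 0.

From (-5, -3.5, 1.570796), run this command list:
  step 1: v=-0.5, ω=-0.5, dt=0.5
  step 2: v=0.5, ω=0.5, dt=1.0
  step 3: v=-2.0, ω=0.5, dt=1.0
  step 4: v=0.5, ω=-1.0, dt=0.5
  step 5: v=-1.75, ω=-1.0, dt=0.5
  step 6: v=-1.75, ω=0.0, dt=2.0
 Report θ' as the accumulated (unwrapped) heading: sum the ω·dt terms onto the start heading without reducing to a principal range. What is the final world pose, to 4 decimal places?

step 1: θ'=1.3208 (R=1.0000) → pose (-5.0311, -3.7474, 1.3208)
step 2: θ'=1.8208 (R=1.0000) → pose (-5.0311, -3.2526, 1.8208)
step 3: θ'=2.3208 (R=-4.0000) → pose (-4.0822, -4.9895, 2.3208)
step 4: θ'=1.8208 (R=-0.5000) → pose (-4.2008, -4.7724, 1.8208)
step 5: θ'=1.3208 (R=1.7500) → pose (-4.2008, -5.6383, 1.3208)
step 6: θ'=1.3208 (straight) → pose (-5.0667, -9.0295, 1.3208)

(-5.0667, -9.0295, 1.3208)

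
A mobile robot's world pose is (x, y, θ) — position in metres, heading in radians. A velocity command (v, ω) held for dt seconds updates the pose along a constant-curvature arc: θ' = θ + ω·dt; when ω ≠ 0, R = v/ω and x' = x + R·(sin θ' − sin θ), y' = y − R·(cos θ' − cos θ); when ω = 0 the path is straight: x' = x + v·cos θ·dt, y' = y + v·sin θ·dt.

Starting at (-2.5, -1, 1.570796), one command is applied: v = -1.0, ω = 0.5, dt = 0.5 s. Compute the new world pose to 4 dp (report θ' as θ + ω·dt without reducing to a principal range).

θ' = 1.5708 + 0.5·0.5 = 1.8208
R = v/ω = -1.0/0.5 = -2.0000
x' = -2.5 + -2.0000·(sin 1.8208 − sin 1.5708) = -2.4378
y' = -1 − -2.0000·(cos 1.8208 − cos 1.5708) = -1.4948

(-2.4378, -1.4948, 1.8208)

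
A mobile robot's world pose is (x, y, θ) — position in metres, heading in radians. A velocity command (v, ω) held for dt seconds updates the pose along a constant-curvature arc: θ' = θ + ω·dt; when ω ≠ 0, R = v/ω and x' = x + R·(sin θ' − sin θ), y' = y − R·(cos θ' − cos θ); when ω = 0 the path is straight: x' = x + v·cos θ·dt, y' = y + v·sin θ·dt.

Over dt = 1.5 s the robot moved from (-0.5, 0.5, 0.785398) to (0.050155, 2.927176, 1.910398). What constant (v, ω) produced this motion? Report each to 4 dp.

Δθ = 1.910398 − 0.785398 = 1.125000
ω = Δθ/dt = 1.125000/1.5 = 0.7500
R = −Δy/(cos θ' − cos θ) = 2.3333
v = R·ω = 2.3333·0.7500 = 1.7500

v = 1.7500, ω = 0.7500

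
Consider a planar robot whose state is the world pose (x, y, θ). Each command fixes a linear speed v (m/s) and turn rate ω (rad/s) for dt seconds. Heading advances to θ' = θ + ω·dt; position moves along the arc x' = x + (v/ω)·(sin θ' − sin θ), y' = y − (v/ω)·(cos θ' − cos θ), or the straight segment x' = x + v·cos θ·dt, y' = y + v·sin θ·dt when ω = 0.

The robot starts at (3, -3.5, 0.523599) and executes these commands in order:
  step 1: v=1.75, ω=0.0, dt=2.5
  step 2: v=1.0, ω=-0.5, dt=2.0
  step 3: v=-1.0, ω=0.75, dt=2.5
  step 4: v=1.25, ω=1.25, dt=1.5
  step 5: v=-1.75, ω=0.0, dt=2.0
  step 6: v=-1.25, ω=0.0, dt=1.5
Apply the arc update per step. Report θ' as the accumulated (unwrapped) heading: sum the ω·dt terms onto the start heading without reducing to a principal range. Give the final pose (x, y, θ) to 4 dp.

step 1: θ'=0.5236 (straight) → pose (6.7889, -1.3125, 0.5236)
step 2: θ'=-0.4764 (R=-2.0000) → pose (8.7060, -1.2672, -0.4764)
step 3: θ'=1.3986 (R=-1.3333) → pose (6.7810, -2.2237, 1.3986)
step 4: θ'=3.2736 (R=1.0000) → pose (5.6641, -1.0610, 3.2736)
step 5: θ'=3.2736 (straight) → pose (9.1337, -0.6003, 3.2736)
step 6: θ'=3.2736 (straight) → pose (10.9924, -0.3535, 3.2736)

(10.9924, -0.3535, 3.2736)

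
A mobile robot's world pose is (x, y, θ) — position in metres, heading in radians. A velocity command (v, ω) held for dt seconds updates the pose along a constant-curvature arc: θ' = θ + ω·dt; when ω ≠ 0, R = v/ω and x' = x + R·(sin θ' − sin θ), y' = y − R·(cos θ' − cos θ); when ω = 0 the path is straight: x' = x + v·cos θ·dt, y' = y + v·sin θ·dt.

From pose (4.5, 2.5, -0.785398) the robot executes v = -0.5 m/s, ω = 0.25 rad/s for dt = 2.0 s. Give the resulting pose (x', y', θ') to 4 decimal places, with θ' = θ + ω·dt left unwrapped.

(3.6489, 3.0049, -0.2854)

θ' = -0.7854 + 0.25·2.0 = -0.2854
R = v/ω = -0.5/0.25 = -2.0000
x' = 4.5 + -2.0000·(sin -0.2854 − sin -0.7854) = 3.6489
y' = 2.5 − -2.0000·(cos -0.2854 − cos -0.7854) = 3.0049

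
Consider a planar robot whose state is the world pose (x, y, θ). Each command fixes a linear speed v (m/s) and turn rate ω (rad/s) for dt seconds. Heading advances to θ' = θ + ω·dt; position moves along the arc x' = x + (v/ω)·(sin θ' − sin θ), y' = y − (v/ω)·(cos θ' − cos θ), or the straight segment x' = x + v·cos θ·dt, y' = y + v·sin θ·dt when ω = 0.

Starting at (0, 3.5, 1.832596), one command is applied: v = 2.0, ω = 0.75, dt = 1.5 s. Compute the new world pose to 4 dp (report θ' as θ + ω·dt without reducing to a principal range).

θ' = 1.8326 + 0.75·1.5 = 2.9576
R = v/ω = 2.0/0.75 = 2.6667
x' = 0 + 2.6667·(sin 2.9576 − sin 1.8326) = -2.0879
y' = 3.5 − 2.6667·(cos 2.9576 − cos 1.8326) = 5.4315

(-2.0879, 5.4315, 2.9576)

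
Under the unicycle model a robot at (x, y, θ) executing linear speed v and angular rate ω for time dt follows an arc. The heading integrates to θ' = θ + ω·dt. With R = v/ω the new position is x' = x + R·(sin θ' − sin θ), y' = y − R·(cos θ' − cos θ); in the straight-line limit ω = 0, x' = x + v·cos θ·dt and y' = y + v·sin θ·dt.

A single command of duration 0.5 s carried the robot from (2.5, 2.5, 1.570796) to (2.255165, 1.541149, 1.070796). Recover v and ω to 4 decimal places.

v = -2.0000, ω = -1.0000

Δθ = 1.070796 − 1.570796 = -0.500000
ω = Δθ/dt = -0.500000/0.5 = -1.0000
R = −Δy/(cos θ' − cos θ) = 2.0000
v = R·ω = 2.0000·-1.0000 = -2.0000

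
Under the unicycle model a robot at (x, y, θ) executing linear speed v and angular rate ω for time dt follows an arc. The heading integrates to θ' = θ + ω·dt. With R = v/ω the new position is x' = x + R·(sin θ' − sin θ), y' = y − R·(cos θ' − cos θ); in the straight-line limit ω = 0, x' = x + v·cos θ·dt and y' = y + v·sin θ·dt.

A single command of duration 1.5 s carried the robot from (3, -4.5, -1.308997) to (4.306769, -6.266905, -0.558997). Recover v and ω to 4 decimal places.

Δθ = -0.558997 − -1.308997 = 0.750000
ω = Δθ/dt = 0.750000/1.5 = 0.5000
R = −Δy/(cos θ' − cos θ) = 3.0000
v = R·ω = 3.0000·0.5000 = 1.5000

v = 1.5000, ω = 0.5000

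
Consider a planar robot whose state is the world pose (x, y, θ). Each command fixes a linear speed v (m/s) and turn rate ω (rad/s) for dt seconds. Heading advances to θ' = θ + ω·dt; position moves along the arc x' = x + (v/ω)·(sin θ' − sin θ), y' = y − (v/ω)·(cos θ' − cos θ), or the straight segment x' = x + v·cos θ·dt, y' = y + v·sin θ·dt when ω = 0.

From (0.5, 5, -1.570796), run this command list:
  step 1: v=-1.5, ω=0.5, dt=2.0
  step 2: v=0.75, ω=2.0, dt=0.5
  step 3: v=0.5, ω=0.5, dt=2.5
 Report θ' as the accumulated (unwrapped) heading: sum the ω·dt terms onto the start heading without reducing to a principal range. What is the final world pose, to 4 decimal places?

step 1: θ'=-0.5708 (R=-3.0000) → pose (-0.8791, 7.5244, -0.5708)
step 2: θ'=0.4292 (R=0.3750) → pose (-0.5204, 7.4990, 0.4292)
step 3: θ'=1.6792 (R=1.0000) → pose (0.0576, 8.5165, 1.6792)

(0.0576, 8.5165, 1.6792)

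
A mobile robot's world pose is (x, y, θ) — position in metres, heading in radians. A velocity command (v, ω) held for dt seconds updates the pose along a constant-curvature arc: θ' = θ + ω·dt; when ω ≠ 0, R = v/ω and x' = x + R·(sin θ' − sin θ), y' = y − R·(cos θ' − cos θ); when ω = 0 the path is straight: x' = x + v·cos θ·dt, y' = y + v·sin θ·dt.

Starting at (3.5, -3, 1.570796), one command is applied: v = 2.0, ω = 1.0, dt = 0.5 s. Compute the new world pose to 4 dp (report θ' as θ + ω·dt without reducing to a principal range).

θ' = 1.5708 + 1.0·0.5 = 2.0708
R = v/ω = 2.0/1.0 = 2.0000
x' = 3.5 + 2.0000·(sin 2.0708 − sin 1.5708) = 3.2552
y' = -3 − 2.0000·(cos 2.0708 − cos 1.5708) = -2.0411

(3.2552, -2.0411, 2.0708)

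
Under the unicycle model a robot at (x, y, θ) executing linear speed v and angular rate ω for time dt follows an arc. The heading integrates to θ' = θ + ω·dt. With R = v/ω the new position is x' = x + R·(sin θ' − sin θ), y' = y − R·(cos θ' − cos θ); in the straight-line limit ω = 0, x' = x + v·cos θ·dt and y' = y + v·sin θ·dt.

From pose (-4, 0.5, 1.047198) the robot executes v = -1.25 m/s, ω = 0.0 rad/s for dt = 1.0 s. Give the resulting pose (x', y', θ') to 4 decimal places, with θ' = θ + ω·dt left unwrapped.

(-4.6250, -0.5825, 1.0472)

θ' = 1.0472 + 0.0·1.0 = 1.0472
ω = 0 → straight: x' = -4 + -1.25·cos(1.0472)·1.0 = -4.6250
y' = 0.5 + -1.25·sin(1.0472)·1.0 = -0.5825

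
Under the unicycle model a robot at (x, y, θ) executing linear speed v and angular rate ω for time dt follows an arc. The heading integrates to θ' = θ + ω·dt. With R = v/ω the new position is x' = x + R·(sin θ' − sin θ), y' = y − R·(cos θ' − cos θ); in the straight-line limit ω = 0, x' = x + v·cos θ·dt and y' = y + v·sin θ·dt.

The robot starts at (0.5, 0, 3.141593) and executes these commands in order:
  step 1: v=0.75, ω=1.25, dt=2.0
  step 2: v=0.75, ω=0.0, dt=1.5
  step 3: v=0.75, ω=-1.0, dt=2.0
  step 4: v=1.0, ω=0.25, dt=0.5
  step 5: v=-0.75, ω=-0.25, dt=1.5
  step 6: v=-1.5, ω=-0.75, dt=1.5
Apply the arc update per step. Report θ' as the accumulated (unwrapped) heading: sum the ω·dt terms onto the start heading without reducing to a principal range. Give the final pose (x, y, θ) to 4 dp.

step 1: θ'=5.6416 (R=0.6000) → pose (0.1409, -1.0807, 5.6416)
step 2: θ'=5.6416 (straight) → pose (1.0422, -1.7540, 5.6416)
step 3: θ'=3.6416 (R=-0.7500) → pose (0.9529, -3.0130, 3.6416)
step 4: θ'=3.7666 (R=4.0000) → pose (0.5302, -3.2795, 3.7666)
step 5: θ'=3.3916 (R=3.0000) → pose (1.5433, -2.8056, 3.3916)
step 6: θ'=2.2666 (R=2.0000) → pose (3.5732, -3.4615, 2.2666)

(3.5732, -3.4615, 2.2666)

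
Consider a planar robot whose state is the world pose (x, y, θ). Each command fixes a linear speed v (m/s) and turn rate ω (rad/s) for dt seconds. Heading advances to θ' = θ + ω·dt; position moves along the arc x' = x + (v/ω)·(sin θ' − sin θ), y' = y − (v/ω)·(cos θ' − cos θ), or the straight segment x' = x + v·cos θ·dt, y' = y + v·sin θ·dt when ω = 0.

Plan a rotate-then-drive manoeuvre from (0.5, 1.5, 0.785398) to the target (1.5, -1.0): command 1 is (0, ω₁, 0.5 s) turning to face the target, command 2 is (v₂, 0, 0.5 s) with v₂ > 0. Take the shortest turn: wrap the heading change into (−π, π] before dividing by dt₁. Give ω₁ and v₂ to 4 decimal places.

ω₁ = -3.9514, v₂ = 5.3852

heading to target = atan2(-1−1.5, 1.5−0.5) = -1.1903
Δθ = wrap(-1.1903 − 0.7854) = -1.9757; ω₁ = Δθ/dt₁ = -3.9514
distance = √((1.5−0.5)² + (-1−1.5)²) = 2.6926; v₂ = distance/dt₂ = 5.3852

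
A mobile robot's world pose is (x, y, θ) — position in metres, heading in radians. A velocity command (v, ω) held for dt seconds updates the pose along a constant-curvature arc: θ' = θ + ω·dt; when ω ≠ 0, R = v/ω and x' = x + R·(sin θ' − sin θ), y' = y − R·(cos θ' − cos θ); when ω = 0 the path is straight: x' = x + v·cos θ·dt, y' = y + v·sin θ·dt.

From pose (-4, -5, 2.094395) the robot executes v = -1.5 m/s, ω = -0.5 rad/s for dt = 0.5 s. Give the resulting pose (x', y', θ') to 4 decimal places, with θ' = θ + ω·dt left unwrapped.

(-3.7097, -5.6894, 1.8444)

θ' = 2.0944 + -0.5·0.5 = 1.8444
R = v/ω = -1.5/-0.5 = 3.0000
x' = -4 + 3.0000·(sin 1.8444 − sin 2.0944) = -3.7097
y' = -5 − 3.0000·(cos 1.8444 − cos 2.0944) = -5.6894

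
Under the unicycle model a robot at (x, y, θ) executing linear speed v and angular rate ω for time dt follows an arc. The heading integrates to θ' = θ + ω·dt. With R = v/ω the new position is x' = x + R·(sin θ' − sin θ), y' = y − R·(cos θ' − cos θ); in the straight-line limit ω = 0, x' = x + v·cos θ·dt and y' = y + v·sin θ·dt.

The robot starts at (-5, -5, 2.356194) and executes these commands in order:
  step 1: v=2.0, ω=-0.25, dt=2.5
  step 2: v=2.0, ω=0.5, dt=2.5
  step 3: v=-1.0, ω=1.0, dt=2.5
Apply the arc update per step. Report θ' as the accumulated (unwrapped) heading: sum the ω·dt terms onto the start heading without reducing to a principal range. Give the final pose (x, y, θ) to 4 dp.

step 1: θ'=1.7312 (R=-8.0000) → pose (-7.2405, -0.6208, 1.7312)
step 2: θ'=2.9812 (R=4.0000) → pose (-10.5503, 2.6890, 2.9812)
step 3: θ'=5.4812 (R=-1.0000) → pose (-9.6718, 4.3714, 5.4812)

(-9.6718, 4.3714, 5.4812)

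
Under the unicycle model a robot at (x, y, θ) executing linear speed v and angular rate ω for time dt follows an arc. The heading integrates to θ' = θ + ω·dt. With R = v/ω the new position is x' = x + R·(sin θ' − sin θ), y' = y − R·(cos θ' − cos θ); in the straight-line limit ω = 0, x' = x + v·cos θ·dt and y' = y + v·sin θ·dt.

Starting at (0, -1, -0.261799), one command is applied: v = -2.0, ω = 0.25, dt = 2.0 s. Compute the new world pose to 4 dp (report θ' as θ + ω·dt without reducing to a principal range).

(-3.9582, -0.9533, 0.2382)

θ' = -0.2618 + 0.25·2.0 = 0.2382
R = v/ω = -2.0/0.25 = -8.0000
x' = 0 + -8.0000·(sin 0.2382 − sin -0.2618) = -3.9582
y' = -1 − -8.0000·(cos 0.2382 − cos -0.2618) = -0.9533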